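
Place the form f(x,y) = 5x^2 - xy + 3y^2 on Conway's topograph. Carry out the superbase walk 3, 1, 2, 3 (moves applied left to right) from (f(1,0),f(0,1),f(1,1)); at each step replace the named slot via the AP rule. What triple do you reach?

start (5,3,7) = (f(1,0),f(0,1),f(1,1))
replace slot 3: 2·(5+3) − 7 = 9 → (5,3,9)
replace slot 1: 2·(3+9) − 5 = 19 → (19,3,9)
replace slot 2: 2·(19+9) − 3 = 53 → (19,53,9)
replace slot 3: 2·(19+53) − 9 = 135 → (19,53,135)

19,53,135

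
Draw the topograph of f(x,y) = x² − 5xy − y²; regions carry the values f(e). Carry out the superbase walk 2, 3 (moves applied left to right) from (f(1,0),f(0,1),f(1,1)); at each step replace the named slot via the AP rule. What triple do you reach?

start (1,-1,-5) = (f(1,0),f(0,1),f(1,1))
replace slot 2: 2·(1+(-5)) − (-1) = -7 → (1,-7,-5)
replace slot 3: 2·(1+(-7)) − (-5) = -7 → (1,-7,-7)

1,-7,-7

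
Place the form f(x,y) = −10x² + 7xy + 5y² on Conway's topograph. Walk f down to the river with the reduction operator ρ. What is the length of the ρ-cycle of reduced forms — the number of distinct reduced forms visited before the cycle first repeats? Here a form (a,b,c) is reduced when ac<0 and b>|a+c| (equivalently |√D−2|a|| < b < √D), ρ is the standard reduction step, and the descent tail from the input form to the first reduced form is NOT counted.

D = 249, ⌊√D⌋ = 15
river: ρ → (5,13,-4)
river: ρ → (-4,11,8)
river: ρ → (8,5,-7)
river: ρ → (-7,9,6)
river: ρ → (6,15,-1)
river: ρ → (-1,15,6)
river: ρ → (6,9,-7)
river: ρ → (-7,5,8)
river: ρ → (8,11,-4)
river: ρ → (-4,13,5)
river: ρ → (5,7,-10)
river: ρ → (-10,13,2)
river: ρ → (2,15,-3)
river: ρ → (-3,15,2)
river: ρ → (2,13,-10)
river: ρ → (-10,7,5)
ρ-cycle length = 16 (tail of 0 descent steps not counted)

16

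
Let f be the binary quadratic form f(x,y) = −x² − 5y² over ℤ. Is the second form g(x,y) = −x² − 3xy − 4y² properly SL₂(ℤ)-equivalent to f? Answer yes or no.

D₁ = -20, D₂ = -7
discriminants differ ⇒ not SL₂(ℤ)-equivalent

no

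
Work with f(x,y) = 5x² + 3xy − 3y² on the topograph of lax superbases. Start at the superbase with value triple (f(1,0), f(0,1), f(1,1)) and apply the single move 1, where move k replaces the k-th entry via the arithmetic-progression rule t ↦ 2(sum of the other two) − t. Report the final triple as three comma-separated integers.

start (5,-3,5) = (f(1,0),f(0,1),f(1,1))
replace slot 1: 2·((-3)+5) − 5 = -1 → (-1,-3,5)

-1,-3,5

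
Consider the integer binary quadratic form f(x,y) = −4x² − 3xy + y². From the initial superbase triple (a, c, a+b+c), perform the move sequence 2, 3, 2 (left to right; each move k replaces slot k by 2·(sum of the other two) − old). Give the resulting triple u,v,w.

start (-4,1,-6) = (f(1,0),f(0,1),f(1,1))
replace slot 2: 2·((-4)+(-6)) − 1 = -21 → (-4,-21,-6)
replace slot 3: 2·((-4)+(-21)) − (-6) = -44 → (-4,-21,-44)
replace slot 2: 2·((-4)+(-44)) − (-21) = -75 → (-4,-75,-44)

-4,-75,-44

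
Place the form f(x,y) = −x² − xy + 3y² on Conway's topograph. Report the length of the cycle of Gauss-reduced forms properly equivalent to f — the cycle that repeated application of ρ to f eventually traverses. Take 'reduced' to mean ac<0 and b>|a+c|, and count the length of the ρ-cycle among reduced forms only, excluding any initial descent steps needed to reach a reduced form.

D = 13, ⌊√D⌋ = 3
descent: ρ → (3,1,-1)
descent: ρ → (-1,3,1)  [lands on river]
river: ρ → (1,3,-1)
ρ-cycle length = 2 (tail of 2 descent steps not counted)

2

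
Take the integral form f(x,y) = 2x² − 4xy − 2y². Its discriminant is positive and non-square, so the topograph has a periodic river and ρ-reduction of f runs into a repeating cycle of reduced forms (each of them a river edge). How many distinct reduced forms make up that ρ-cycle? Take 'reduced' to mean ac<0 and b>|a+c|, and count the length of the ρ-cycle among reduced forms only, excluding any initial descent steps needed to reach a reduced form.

D = 32, ⌊√D⌋ = 5
descent: ρ → (-2,4,2)  [lands on river]
river: ρ → (2,4,-2)
ρ-cycle length = 2 (tail of 1 descent step not counted)

2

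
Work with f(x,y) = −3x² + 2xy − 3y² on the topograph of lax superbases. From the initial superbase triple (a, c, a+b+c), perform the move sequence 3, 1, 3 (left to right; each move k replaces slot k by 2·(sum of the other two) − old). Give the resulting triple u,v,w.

start (-3,-3,-4) = (f(1,0),f(0,1),f(1,1))
replace slot 3: 2·((-3)+(-3)) − (-4) = -8 → (-3,-3,-8)
replace slot 1: 2·((-3)+(-8)) − (-3) = -19 → (-19,-3,-8)
replace slot 3: 2·((-19)+(-3)) − (-8) = -36 → (-19,-3,-36)

-19,-3,-36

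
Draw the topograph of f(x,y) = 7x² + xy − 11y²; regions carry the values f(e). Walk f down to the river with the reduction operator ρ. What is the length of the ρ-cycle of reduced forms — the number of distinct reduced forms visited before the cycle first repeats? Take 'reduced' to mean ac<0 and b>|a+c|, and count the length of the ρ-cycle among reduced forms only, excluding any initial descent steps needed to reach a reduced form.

D = 309, ⌊√D⌋ = 17
descent: ρ → (-11,-1,7)
descent: ρ → (7,15,-3)  [lands on river]
river: ρ → (-3,15,7)
river: ρ → (7,13,-5)
river: ρ → (-5,17,1)
river: ρ → (1,17,-5)
river: ρ → (-5,13,7)
ρ-cycle length = 6 (tail of 2 descent steps not counted)

6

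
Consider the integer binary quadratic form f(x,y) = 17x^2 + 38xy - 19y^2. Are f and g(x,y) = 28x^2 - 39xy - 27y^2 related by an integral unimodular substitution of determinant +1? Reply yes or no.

D₁ = 2736, D₂ = 4545
discriminants differ ⇒ not SL₂(ℤ)-equivalent

no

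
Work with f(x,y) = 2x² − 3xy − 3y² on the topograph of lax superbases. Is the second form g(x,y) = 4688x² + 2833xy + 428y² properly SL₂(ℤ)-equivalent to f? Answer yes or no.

D₁ = 33, D₂ = 33
river cycle of f (length 4): (-3, 3, 2), (2, 5, -1), (-1, 5, 2), (2, 3, -3)
river cycle of g (length 4): (2, 5, -1), (-1, 5, 2), (2, 3, -3), (-3, 3, 2)
cycles coincide ⇒ equivalent

yes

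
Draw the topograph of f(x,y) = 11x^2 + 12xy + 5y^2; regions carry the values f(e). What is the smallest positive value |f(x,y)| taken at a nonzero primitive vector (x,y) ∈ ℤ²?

translate: b→-10 (≡12 mod 22), so (11,12,5)→(11,-10,4)
flip: (11,-10,4)→(4,10,11)
translate: b→2 (≡10 mod 8), so (4,10,11)→(4,2,5)
reduced (well bottom): (4,2,5) with a≤c, −a<b≤a
well minimum = a = 4

4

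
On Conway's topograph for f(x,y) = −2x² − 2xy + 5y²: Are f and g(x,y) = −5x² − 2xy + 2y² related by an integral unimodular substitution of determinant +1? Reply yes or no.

D₁ = 44, D₂ = 44
river cycle of f (length 2): (-2, 6, 1), (1, 6, -2)
river cycle of g (length 2): (2, 6, -1), (-1, 6, 2)
cycles differ ⇒ inequivalent

no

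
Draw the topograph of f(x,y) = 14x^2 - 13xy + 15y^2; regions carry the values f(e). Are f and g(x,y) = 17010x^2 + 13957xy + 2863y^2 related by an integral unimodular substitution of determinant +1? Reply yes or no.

D₁ = -671, D₂ = -671
f: reduced (well bottom): (14,-13,15) with a≤c, −a<b≤a
g: flip: (17010,13957,2863)→(2863,-13957,17010)
g: translate: b→-2505 (≡-13957 mod 5726), so (2863,-13957,17010)→(2863,-2505,548)
g: flip: (2863,-2505,548)→(548,2505,2863)
g: translate: b→313 (≡2505 mod 1096), so (548,2505,2863)→(548,313,45)
g: flip: (548,313,45)→(45,-313,548)
g: translate: b→-43 (≡-313 mod 90), so (45,-313,548)→(45,-43,14)
g: flip: (45,-43,14)→(14,43,45)
g: translate: b→-13 (≡43 mod 28), so (14,43,45)→(14,-13,15)
g: reduced (well bottom): (14,-13,15) with a≤c, −a<b≤a
reduced forms (14, -13, 15) vs (14, -13, 15) ⇒ equivalent

yes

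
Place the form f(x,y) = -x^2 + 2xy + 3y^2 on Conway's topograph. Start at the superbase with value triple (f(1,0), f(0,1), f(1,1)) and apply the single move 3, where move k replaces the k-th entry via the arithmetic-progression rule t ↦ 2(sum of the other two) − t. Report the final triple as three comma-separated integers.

start (-1,3,4) = (f(1,0),f(0,1),f(1,1))
replace slot 3: 2·((-1)+3) − 4 = 0 → (-1,3,0)

-1,3,0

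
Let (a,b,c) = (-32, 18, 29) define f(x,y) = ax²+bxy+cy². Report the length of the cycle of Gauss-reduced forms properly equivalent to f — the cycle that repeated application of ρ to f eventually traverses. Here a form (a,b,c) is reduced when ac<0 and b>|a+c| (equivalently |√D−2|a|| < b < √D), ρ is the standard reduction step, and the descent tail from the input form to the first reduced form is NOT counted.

D = 4036, ⌊√D⌋ = 63
river: ρ → (29,40,-21)
river: ρ → (-21,44,25)
river: ρ → (25,56,-9)
river: ρ → (-9,52,37)
river: ρ → (37,22,-24)
river: ρ → (-24,26,35)
river: ρ → (35,44,-15)
river: ρ → (-15,46,32)
river: ρ → (32,18,-29)
river: ρ → (-29,40,21)
river: ρ → (21,44,-25)
river: ρ → (-25,56,9)
river: ρ → (9,52,-37)
river: ρ → (-37,22,24)
river: ρ → (24,26,-35)
river: ρ → (-35,44,15)
river: ρ → (15,46,-32)
river: ρ → (-32,18,29)
ρ-cycle length = 18 (tail of 0 descent steps not counted)

18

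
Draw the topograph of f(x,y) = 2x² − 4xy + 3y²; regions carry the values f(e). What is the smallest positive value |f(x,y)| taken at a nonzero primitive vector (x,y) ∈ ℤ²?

translate: b→0 (≡-4 mod 4), so (2,-4,3)→(2,0,1)
flip: (2,0,1)→(1,0,2)
reduced (well bottom): (1,0,2) with a≤c, −a<b≤a
well minimum = a = 1

1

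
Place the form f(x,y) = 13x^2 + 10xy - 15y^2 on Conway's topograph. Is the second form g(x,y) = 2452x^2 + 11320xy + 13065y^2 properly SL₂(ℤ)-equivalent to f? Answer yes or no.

D₁ = 880, D₂ = 880
river cycle of f (length 6): (-15, 20, 8), (8, 28, -3), (-3, 26, 17), (17, 8, -12), (-12, 16, 13), (13, 10, -15)
river cycle of g (length 6): (13, 10, -15), (-15, 20, 8), (8, 28, -3), (-3, 26, 17), (17, 8, -12), (-12, 16, 13)
cycles coincide ⇒ equivalent

yes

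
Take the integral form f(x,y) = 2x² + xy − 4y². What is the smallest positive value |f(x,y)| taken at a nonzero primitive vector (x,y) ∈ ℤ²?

descent: ρ → (-4,-1,2)
descent: ρ → (2,5,-1)  [lands on river]
river: ρ → (-1,5,2)
river: ρ → (2,3,-3)
river: ρ → (-3,3,2)
closes: descent 2, river 4
min |a| on river = 1

1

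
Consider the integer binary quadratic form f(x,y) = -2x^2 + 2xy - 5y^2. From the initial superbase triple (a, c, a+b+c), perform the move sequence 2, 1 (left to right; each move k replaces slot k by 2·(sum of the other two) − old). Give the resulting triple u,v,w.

start (-2,-5,-5) = (f(1,0),f(0,1),f(1,1))
replace slot 2: 2·((-2)+(-5)) − (-5) = -9 → (-2,-9,-5)
replace slot 1: 2·((-9)+(-5)) − (-2) = -26 → (-26,-9,-5)

-26,-9,-5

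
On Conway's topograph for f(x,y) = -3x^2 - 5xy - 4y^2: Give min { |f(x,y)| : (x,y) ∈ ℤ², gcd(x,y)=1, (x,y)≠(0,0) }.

translate: b→-1 (≡5 mod 6), so (3,5,4)→(3,-1,2)
flip: (3,-1,2)→(2,1,3)
reduced (well bottom): (2,1,3) with a≤c, −a<b≤a
well minimum |f| = |-2| = 2 (negative-definite)

2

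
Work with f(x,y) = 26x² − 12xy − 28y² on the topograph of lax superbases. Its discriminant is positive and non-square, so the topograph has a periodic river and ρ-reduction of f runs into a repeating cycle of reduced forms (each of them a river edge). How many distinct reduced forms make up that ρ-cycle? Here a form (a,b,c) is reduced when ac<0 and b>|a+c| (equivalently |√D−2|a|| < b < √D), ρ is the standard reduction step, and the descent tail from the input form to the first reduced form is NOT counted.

D = 3056, ⌊√D⌋ = 55
descent: ρ → (-28,12,26)  [lands on river]
river: ρ → (26,40,-14)
river: ρ → (-14,44,20)
river: ρ → (20,36,-22)
river: ρ → (-22,52,4)
river: ρ → (4,52,-22)
river: ρ → (-22,36,20)
river: ρ → (20,44,-14)
river: ρ → (-14,40,26)
river: ρ → (26,12,-28)
river: ρ → (-28,44,10)
river: ρ → (10,36,-44)
river: ρ → (-44,52,2)
river: ρ → (2,52,-44)
river: ρ → (-44,36,10)
river: ρ → (10,44,-28)
ρ-cycle length = 16 (tail of 1 descent step not counted)

16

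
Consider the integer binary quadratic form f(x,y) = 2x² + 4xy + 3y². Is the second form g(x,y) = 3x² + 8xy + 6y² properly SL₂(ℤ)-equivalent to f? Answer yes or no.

D₁ = -8, D₂ = -8
f: translate: b→0 (≡4 mod 4), so (2,4,3)→(2,0,1)
f: flip: (2,0,1)→(1,0,2)
f: reduced (well bottom): (1,0,2) with a≤c, −a<b≤a
g: translate: b→2 (≡8 mod 6), so (3,8,6)→(3,2,1)
g: flip: (3,2,1)→(1,-2,3)
g: translate: b→0 (≡-2 mod 2), so (1,-2,3)→(1,0,2)
g: reduced (well bottom): (1,0,2) with a≤c, −a<b≤a
reduced forms (1, 0, 2) vs (1, 0, 2) ⇒ equivalent

yes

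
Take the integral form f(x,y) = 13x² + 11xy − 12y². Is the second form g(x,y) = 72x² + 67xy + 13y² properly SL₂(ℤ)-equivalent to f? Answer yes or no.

D₁ = 745, D₂ = 745
river cycle of f (length 18): (-12, 13, 12), (12, 11, -13), (-13, 15, 10), (10, 25, -3), (-3, 23, 18), (18, 13, -8), (-8, 19, 12), (12, 5, -15), (-15, 25, 2), (2, 27, -2), … (8 more)
river cycle of g (length 18): (13, 11, -12), (-12, 13, 12), (12, 11, -13), (-13, 15, 10), (10, 25, -3), (-3, 23, 18), (18, 13, -8), (-8, 19, 12), (12, 5, -15), (-15, 25, 2), … (8 more)
cycles coincide ⇒ equivalent

yes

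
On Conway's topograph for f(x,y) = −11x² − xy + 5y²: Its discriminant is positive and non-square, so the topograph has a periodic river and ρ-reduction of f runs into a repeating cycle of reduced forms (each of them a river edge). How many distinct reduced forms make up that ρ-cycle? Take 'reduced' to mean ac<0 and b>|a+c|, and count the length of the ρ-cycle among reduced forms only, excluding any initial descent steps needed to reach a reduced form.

D = 221, ⌊√D⌋ = 14
descent: ρ → (5,11,-5)  [lands on river]
river: ρ → (-5,9,7)
river: ρ → (7,5,-7)
river: ρ → (-7,9,5)
ρ-cycle length = 4 (tail of 1 descent step not counted)

4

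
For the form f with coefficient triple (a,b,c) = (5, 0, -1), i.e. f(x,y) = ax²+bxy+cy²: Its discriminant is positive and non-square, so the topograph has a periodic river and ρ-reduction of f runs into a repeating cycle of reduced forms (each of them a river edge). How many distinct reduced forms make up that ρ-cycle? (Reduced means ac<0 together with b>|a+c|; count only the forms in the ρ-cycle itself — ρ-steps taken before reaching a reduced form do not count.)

D = 20, ⌊√D⌋ = 4
descent: ρ → (-1,4,1)  [lands on river]
river: ρ → (1,4,-1)
ρ-cycle length = 2 (tail of 1 descent step not counted)

2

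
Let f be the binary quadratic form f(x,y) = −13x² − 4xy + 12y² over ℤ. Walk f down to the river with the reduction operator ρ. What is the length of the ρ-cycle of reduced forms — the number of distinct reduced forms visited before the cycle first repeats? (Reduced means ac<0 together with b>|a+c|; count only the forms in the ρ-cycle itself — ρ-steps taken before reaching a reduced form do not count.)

D = 640, ⌊√D⌋ = 25
descent: ρ → (12,4,-13)  [lands on river]
river: ρ → (-13,22,3)
river: ρ → (3,20,-20)
river: ρ → (-20,20,3)
river: ρ → (3,22,-13)
river: ρ → (-13,4,12)
river: ρ → (12,20,-5)
river: ρ → (-5,20,12)
ρ-cycle length = 8 (tail of 1 descent step not counted)

8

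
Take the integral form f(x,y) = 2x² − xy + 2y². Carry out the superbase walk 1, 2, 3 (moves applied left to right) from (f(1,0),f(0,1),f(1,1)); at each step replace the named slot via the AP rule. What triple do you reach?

start (2,2,3) = (f(1,0),f(0,1),f(1,1))
replace slot 1: 2·(2+3) − 2 = 8 → (8,2,3)
replace slot 2: 2·(8+3) − 2 = 20 → (8,20,3)
replace slot 3: 2·(8+20) − 3 = 53 → (8,20,53)

8,20,53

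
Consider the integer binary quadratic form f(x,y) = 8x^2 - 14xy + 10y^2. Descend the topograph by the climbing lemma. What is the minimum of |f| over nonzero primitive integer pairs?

translate: b→2 (≡-14 mod 16), so (8,-14,10)→(8,2,4)
flip: (8,2,4)→(4,-2,8)
reduced (well bottom): (4,-2,8) with a≤c, −a<b≤a
well minimum = a = 4

4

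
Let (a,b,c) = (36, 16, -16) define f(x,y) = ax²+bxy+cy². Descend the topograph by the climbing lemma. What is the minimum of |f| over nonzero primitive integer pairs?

descent: ρ → (-16,48,4)  [lands on river]
river: ρ → (4,48,-16)
closes: descent 1, river 2
min |a| on river = 4

4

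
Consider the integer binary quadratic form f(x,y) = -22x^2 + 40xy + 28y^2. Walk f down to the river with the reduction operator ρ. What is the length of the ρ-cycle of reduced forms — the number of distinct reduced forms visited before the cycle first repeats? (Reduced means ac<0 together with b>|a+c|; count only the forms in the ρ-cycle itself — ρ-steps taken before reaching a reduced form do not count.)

D = 4064, ⌊√D⌋ = 63
river: ρ → (28,16,-34)
river: ρ → (-34,52,10)
river: ρ → (10,48,-44)
river: ρ → (-44,40,14)
river: ρ → (14,44,-38)
river: ρ → (-38,32,20)
river: ρ → (20,48,-22)
river: ρ → (-22,40,28)
ρ-cycle length = 8 (tail of 0 descent steps not counted)

8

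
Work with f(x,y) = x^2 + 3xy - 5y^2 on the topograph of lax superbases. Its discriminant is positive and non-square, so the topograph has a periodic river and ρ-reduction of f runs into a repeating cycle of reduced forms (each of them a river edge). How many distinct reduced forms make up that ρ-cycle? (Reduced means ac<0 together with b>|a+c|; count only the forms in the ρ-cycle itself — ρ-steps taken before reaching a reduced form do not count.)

D = 29, ⌊√D⌋ = 5
descent: ρ → (-5,-3,1)
descent: ρ → (1,5,-1)  [lands on river]
river: ρ → (-1,5,1)
ρ-cycle length = 2 (tail of 2 descent steps not counted)

2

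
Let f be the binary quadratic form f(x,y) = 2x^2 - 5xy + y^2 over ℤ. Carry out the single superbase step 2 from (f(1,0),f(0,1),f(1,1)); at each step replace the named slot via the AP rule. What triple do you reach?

start (2,1,-2) = (f(1,0),f(0,1),f(1,1))
replace slot 2: 2·(2+(-2)) − 1 = -1 → (2,-1,-2)

2,-1,-2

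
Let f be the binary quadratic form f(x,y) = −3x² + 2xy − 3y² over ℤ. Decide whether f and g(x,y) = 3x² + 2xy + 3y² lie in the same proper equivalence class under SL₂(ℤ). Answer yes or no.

D₁ = -32, D₂ = -32
f is negative-definite; reduce −f:
−f: flip: (3,-2,3)→(3,2,3)
−f: reduced (well bottom): (3,2,3) with a≤c, −a<b≤a
flip sign back: reduced form of f is (-3,-2,-3)
g: reduced (well bottom): (3,2,3) with a≤c, −a<b≤a
reduced forms (-3, -2, -3) vs (3, 2, 3) ⇒ inequivalent

no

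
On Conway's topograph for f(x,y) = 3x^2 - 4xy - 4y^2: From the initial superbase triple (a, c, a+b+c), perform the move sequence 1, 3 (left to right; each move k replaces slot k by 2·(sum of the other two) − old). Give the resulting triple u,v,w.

start (3,-4,-5) = (f(1,0),f(0,1),f(1,1))
replace slot 1: 2·((-4)+(-5)) − 3 = -21 → (-21,-4,-5)
replace slot 3: 2·((-21)+(-4)) − (-5) = -45 → (-21,-4,-45)

-21,-4,-45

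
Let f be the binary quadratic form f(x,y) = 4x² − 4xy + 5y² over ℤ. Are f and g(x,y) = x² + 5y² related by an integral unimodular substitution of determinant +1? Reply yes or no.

D₁ = -64, D₂ = -20
discriminants differ ⇒ not SL₂(ℤ)-equivalent

no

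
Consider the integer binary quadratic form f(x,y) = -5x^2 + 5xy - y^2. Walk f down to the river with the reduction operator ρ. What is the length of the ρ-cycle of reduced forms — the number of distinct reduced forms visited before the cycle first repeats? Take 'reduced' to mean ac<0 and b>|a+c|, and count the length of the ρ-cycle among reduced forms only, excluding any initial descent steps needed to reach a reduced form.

D = 5, ⌊√D⌋ = 2
descent: ρ → (-1,1,1)  [lands on river]
river: ρ → (1,1,-1)
ρ-cycle length = 2 (tail of 1 descent step not counted)

2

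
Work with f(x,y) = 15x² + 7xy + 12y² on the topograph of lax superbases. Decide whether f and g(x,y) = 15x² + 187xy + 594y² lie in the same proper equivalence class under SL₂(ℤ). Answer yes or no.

D₁ = -671, D₂ = -671
f: flip: (15,7,12)→(12,-7,15)
f: reduced (well bottom): (12,-7,15) with a≤c, −a<b≤a
g: translate: b→7 (≡187 mod 30), so (15,187,594)→(15,7,12)
g: flip: (15,7,12)→(12,-7,15)
g: reduced (well bottom): (12,-7,15) with a≤c, −a<b≤a
reduced forms (12, -7, 15) vs (12, -7, 15) ⇒ equivalent

yes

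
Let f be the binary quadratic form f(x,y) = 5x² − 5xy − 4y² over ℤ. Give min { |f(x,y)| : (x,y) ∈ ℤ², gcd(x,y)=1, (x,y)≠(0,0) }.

descent: ρ → (-4,5,5)  [lands on river]
river: ρ → (5,5,-4)
river: ρ → (-4,3,6)
river: ρ → (6,9,-1)
river: ρ → (-1,9,6)
river: ρ → (6,3,-4)
closes: descent 1, river 6
min |a| on river = 1

1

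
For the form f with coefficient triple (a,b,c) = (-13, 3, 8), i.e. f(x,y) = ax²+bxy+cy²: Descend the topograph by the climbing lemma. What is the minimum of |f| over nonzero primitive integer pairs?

descent: ρ → (8,13,-8)  [lands on river]
river: ρ → (-8,19,2)
river: ρ → (2,17,-17)
river: ρ → (-17,17,2)
river: ρ → (2,19,-8)
river: ρ → (-8,13,8)
river: ρ → (8,19,-2)
river: ρ → (-2,17,17)
river: ρ → (17,17,-2)
river: ρ → (-2,19,8)
closes: descent 1, river 10
min |a| on river = 2

2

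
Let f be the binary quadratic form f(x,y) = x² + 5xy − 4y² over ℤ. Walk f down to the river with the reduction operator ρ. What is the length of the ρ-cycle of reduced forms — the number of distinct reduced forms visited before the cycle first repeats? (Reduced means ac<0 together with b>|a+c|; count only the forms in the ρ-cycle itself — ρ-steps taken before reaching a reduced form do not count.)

D = 41, ⌊√D⌋ = 6
river: ρ → (-4,3,2)
river: ρ → (2,5,-2)
river: ρ → (-2,3,4)
river: ρ → (4,5,-1)
river: ρ → (-1,5,4)
river: ρ → (4,3,-2)
river: ρ → (-2,5,2)
river: ρ → (2,3,-4)
river: ρ → (-4,5,1)
river: ρ → (1,5,-4)
ρ-cycle length = 10 (tail of 0 descent steps not counted)

10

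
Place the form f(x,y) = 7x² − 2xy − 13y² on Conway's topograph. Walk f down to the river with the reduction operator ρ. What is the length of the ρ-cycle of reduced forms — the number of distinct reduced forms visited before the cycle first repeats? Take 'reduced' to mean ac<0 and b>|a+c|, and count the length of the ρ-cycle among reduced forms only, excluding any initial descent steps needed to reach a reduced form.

D = 368, ⌊√D⌋ = 19
descent: ρ → (-13,2,7)
descent: ρ → (7,12,-8)  [lands on river]
river: ρ → (-8,4,11)
river: ρ → (11,18,-1)
river: ρ → (-1,18,11)
river: ρ → (11,4,-8)
river: ρ → (-8,12,7)
river: ρ → (7,16,-4)
river: ρ → (-4,16,7)
ρ-cycle length = 8 (tail of 2 descent steps not counted)

8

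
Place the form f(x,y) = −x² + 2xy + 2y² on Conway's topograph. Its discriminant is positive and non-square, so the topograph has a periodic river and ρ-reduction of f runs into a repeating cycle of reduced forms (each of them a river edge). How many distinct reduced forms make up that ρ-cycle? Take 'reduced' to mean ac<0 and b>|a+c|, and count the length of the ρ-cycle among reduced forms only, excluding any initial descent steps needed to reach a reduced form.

D = 12, ⌊√D⌋ = 3
river: ρ → (2,2,-1)
river: ρ → (-1,2,2)
ρ-cycle length = 2 (tail of 0 descent steps not counted)

2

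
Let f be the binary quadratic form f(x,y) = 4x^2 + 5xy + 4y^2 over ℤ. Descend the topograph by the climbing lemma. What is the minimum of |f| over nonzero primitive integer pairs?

translate: b→-3 (≡5 mod 8), so (4,5,4)→(4,-3,3)
flip: (4,-3,3)→(3,3,4)
reduced (well bottom): (3,3,4) with a≤c, −a<b≤a
well minimum = a = 3

3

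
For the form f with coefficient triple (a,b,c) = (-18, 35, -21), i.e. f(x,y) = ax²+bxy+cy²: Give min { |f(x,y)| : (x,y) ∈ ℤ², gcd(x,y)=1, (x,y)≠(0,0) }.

translate: b→1 (≡-35 mod 36), so (18,-35,21)→(18,1,4)
flip: (18,1,4)→(4,-1,18)
reduced (well bottom): (4,-1,18) with a≤c, −a<b≤a
well minimum |f| = |-4| = 4 (negative-definite)

4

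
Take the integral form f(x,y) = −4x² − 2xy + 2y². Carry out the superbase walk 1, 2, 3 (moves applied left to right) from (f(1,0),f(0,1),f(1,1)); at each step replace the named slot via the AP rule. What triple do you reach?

start (-4,2,-4) = (f(1,0),f(0,1),f(1,1))
replace slot 1: 2·(2+(-4)) − (-4) = 0 → (0,2,-4)
replace slot 2: 2·(0+(-4)) − 2 = -10 → (0,-10,-4)
replace slot 3: 2·(0+(-10)) − (-4) = -16 → (0,-10,-16)

0,-10,-16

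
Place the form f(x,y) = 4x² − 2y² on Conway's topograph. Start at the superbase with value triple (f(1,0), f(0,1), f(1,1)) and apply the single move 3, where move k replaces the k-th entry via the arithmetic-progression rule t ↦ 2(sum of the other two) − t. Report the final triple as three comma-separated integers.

start (4,-2,2) = (f(1,0),f(0,1),f(1,1))
replace slot 3: 2·(4+(-2)) − 2 = 2 → (4,-2,2)

4,-2,2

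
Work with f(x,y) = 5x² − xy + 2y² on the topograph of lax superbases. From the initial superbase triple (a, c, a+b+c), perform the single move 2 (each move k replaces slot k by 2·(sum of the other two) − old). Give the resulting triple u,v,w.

start (5,2,6) = (f(1,0),f(0,1),f(1,1))
replace slot 2: 2·(5+6) − 2 = 20 → (5,20,6)

5,20,6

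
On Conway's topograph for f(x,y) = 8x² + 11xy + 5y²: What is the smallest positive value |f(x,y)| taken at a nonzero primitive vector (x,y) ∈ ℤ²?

translate: b→-5 (≡11 mod 16), so (8,11,5)→(8,-5,2)
flip: (8,-5,2)→(2,5,8)
translate: b→1 (≡5 mod 4), so (2,5,8)→(2,1,5)
reduced (well bottom): (2,1,5) with a≤c, −a<b≤a
well minimum = a = 2

2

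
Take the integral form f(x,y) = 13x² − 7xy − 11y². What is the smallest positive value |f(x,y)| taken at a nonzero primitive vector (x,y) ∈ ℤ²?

descent: ρ → (-11,7,13)  [lands on river]
river: ρ → (13,19,-5)
river: ρ → (-5,21,9)
river: ρ → (9,15,-11)
closes: descent 1, river 4
min |a| on river = 5

5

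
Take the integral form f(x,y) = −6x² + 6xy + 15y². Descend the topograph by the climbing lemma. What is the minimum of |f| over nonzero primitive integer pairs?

descent: ρ → (15,-6,-6)
descent: ρ → (-6,18,3)  [lands on river]
river: ρ → (3,18,-6)
closes: descent 2, river 2
min |a| on river = 3

3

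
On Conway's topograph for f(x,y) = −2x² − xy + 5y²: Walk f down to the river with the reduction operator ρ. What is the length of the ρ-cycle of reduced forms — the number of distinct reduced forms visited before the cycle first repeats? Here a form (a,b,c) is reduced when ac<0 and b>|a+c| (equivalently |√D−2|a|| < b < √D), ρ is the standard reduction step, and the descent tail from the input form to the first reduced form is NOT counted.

D = 41, ⌊√D⌋ = 6
descent: ρ → (5,1,-2)
descent: ρ → (-2,3,4)  [lands on river]
river: ρ → (4,5,-1)
river: ρ → (-1,5,4)
river: ρ → (4,3,-2)
river: ρ → (-2,5,2)
river: ρ → (2,3,-4)
river: ρ → (-4,5,1)
river: ρ → (1,5,-4)
river: ρ → (-4,3,2)
river: ρ → (2,5,-2)
ρ-cycle length = 10 (tail of 2 descent steps not counted)

10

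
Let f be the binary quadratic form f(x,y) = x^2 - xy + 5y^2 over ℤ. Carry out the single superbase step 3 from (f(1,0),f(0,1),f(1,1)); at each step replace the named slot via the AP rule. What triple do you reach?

start (1,5,5) = (f(1,0),f(0,1),f(1,1))
replace slot 3: 2·(1+5) − 5 = 7 → (1,5,7)

1,5,7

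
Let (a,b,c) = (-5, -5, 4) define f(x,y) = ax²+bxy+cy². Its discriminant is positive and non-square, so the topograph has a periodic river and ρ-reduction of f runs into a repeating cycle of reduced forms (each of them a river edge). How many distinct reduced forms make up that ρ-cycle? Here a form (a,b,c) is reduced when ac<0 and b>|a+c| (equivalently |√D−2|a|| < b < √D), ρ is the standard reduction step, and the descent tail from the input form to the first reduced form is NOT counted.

D = 105, ⌊√D⌋ = 10
descent: ρ → (4,5,-5)  [lands on river]
river: ρ → (-5,5,4)
river: ρ → (4,3,-6)
river: ρ → (-6,9,1)
river: ρ → (1,9,-6)
river: ρ → (-6,3,4)
ρ-cycle length = 6 (tail of 1 descent step not counted)

6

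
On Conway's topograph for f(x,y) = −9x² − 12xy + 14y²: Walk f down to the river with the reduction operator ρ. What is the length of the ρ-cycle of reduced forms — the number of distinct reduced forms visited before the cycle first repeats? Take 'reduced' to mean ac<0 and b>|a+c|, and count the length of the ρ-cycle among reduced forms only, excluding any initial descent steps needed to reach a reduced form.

D = 648, ⌊√D⌋ = 25
descent: ρ → (14,12,-9)  [lands on river]
river: ρ → (-9,24,2)
river: ρ → (2,24,-9)
river: ρ → (-9,12,14)
river: ρ → (14,16,-7)
river: ρ → (-7,12,18)
river: ρ → (18,24,-1)
river: ρ → (-1,24,18)
river: ρ → (18,12,-7)
river: ρ → (-7,16,14)
ρ-cycle length = 10 (tail of 1 descent step not counted)

10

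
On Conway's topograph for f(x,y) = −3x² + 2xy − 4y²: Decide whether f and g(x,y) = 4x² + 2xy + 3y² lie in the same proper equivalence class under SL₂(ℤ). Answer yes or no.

D₁ = -44, D₂ = -44
f is negative-definite; reduce −f:
−f: reduced (well bottom): (3,-2,4) with a≤c, −a<b≤a
flip sign back: reduced form of f is (-3,2,-4)
g: flip: (4,2,3)→(3,-2,4)
g: reduced (well bottom): (3,-2,4) with a≤c, −a<b≤a
reduced forms (-3, 2, -4) vs (3, -2, 4) ⇒ inequivalent

no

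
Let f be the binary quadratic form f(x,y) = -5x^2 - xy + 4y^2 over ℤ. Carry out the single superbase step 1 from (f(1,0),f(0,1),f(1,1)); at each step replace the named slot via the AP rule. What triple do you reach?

start (-5,4,-2) = (f(1,0),f(0,1),f(1,1))
replace slot 1: 2·(4+(-2)) − (-5) = 9 → (9,4,-2)

9,4,-2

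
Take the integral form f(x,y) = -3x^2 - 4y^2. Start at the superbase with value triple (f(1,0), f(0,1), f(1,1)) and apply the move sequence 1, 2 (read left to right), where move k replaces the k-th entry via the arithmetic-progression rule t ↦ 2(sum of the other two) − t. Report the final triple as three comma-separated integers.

start (-3,-4,-7) = (f(1,0),f(0,1),f(1,1))
replace slot 1: 2·((-4)+(-7)) − (-3) = -19 → (-19,-4,-7)
replace slot 2: 2·((-19)+(-7)) − (-4) = -48 → (-19,-48,-7)

-19,-48,-7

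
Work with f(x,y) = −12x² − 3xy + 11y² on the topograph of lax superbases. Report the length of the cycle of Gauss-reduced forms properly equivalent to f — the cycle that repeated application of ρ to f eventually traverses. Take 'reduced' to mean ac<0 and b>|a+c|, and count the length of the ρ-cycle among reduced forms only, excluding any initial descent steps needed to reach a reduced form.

D = 537, ⌊√D⌋ = 23
descent: ρ → (11,3,-12)  [lands on river]
river: ρ → (-12,21,2)
river: ρ → (2,23,-1)
river: ρ → (-1,23,2)
river: ρ → (2,21,-12)
river: ρ → (-12,3,11)
river: ρ → (11,19,-4)
river: ρ → (-4,21,6)
river: ρ → (6,15,-13)
river: ρ → (-13,11,8)
river: ρ → (8,21,-3)
river: ρ → (-3,21,8)
river: ρ → (8,11,-13)
river: ρ → (-13,15,6)
river: ρ → (6,21,-4)
river: ρ → (-4,19,11)
ρ-cycle length = 16 (tail of 1 descent step not counted)

16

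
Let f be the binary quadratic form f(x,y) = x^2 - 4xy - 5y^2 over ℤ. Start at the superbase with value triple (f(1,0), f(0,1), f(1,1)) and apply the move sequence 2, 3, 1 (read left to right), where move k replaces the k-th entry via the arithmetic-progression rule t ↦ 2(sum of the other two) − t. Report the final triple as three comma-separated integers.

start (1,-5,-8) = (f(1,0),f(0,1),f(1,1))
replace slot 2: 2·(1+(-8)) − (-5) = -9 → (1,-9,-8)
replace slot 3: 2·(1+(-9)) − (-8) = -8 → (1,-9,-8)
replace slot 1: 2·((-9)+(-8)) − 1 = -35 → (-35,-9,-8)

-35,-9,-8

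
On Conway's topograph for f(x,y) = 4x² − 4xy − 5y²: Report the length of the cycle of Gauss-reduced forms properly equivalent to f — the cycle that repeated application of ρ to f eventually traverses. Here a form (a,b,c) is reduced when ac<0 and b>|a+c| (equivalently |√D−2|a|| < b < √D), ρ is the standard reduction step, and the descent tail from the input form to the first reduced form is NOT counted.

D = 96, ⌊√D⌋ = 9
descent: ρ → (-5,4,4)  [lands on river]
river: ρ → (4,4,-5)
river: ρ → (-5,6,3)
river: ρ → (3,6,-5)
ρ-cycle length = 4 (tail of 1 descent step not counted)

4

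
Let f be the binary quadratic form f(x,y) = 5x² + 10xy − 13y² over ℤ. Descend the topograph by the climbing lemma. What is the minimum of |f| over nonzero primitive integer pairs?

river: ρ → (-13,16,2)
river: ρ → (2,16,-13)
river: ρ → (-13,10,5)
river: ρ → (5,10,-13)
closes: descent 0, river 4
min |a| on river = 2

2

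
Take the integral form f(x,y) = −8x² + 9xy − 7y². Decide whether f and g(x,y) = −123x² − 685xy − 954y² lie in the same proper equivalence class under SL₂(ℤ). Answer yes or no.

D₁ = -143, D₂ = -143
f is negative-definite; reduce −f:
−f: translate: b→7 (≡-9 mod 16), so (8,-9,7)→(8,7,6)
−f: flip: (8,7,6)→(6,-7,8)
−f: translate: b→5 (≡-7 mod 12), so (6,-7,8)→(6,5,7)
−f: reduced (well bottom): (6,5,7) with a≤c, −a<b≤a
flip sign back: reduced form of f is (-6,-5,-7)
g is negative-definite; reduce −g:
−g: translate: b→-53 (≡685 mod 246), so (123,685,954)→(123,-53,6)
−g: flip: (123,-53,6)→(6,53,123)
−g: translate: b→5 (≡53 mod 12), so (6,53,123)→(6,5,7)
−g: reduced (well bottom): (6,5,7) with a≤c, −a<b≤a
flip sign back: reduced form of g is (-6,-5,-7)
reduced forms (-6, -5, -7) vs (-6, -5, -7) ⇒ equivalent

yes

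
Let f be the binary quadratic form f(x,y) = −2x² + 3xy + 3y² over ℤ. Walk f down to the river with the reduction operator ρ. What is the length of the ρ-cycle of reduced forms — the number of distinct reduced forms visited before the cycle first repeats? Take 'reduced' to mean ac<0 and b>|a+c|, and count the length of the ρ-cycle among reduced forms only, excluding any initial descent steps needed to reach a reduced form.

D = 33, ⌊√D⌋ = 5
river: ρ → (3,3,-2)
river: ρ → (-2,5,1)
river: ρ → (1,5,-2)
river: ρ → (-2,3,3)
ρ-cycle length = 4 (tail of 0 descent steps not counted)

4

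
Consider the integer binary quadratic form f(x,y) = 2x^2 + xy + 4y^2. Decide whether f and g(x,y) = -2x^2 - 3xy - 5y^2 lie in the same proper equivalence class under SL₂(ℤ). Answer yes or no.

D₁ = -31, D₂ = -31
f: reduced (well bottom): (2,1,4) with a≤c, −a<b≤a
g is negative-definite; reduce −g:
−g: translate: b→-1 (≡3 mod 4), so (2,3,5)→(2,-1,4)
−g: reduced (well bottom): (2,-1,4) with a≤c, −a<b≤a
flip sign back: reduced form of g is (-2,1,-4)
reduced forms (2, 1, 4) vs (-2, 1, -4) ⇒ inequivalent

no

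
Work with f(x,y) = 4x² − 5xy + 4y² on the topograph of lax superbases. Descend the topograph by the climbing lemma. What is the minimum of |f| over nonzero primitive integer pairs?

translate: b→3 (≡-5 mod 8), so (4,-5,4)→(4,3,3)
flip: (4,3,3)→(3,-3,4)
translate: b→3 (≡-3 mod 6), so (3,-3,4)→(3,3,4)
reduced (well bottom): (3,3,4) with a≤c, −a<b≤a
well minimum = a = 3

3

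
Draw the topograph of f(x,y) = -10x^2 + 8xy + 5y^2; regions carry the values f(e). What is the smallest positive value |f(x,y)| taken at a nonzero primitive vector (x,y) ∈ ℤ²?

river: ρ → (5,12,-6)
river: ρ → (-6,12,5)
river: ρ → (5,8,-10)
river: ρ → (-10,12,3)
river: ρ → (3,12,-10)
river: ρ → (-10,8,5)
closes: descent 0, river 6
min |a| on river = 3

3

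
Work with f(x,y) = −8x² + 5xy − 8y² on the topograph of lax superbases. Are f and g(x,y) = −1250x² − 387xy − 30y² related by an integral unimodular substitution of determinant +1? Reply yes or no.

D₁ = -231, D₂ = -231
f is negative-definite; reduce −f:
−f: flip: (8,-5,8)→(8,5,8)
−f: reduced (well bottom): (8,5,8) with a≤c, −a<b≤a
flip sign back: reduced form of f is (-8,-5,-8)
g is negative-definite; reduce −g:
−g: flip: (1250,387,30)→(30,-387,1250)
−g: translate: b→-27 (≡-387 mod 60), so (30,-387,1250)→(30,-27,8)
−g: flip: (30,-27,8)→(8,27,30)
−g: translate: b→-5 (≡27 mod 16), so (8,27,30)→(8,-5,8)
−g: flip: (8,-5,8)→(8,5,8)
−g: reduced (well bottom): (8,5,8) with a≤c, −a<b≤a
flip sign back: reduced form of g is (-8,-5,-8)
reduced forms (-8, -5, -8) vs (-8, -5, -8) ⇒ equivalent

yes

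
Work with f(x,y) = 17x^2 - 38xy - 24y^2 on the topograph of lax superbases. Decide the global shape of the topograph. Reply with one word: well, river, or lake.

D = b²−4ac = (-38)² − 4·17·(-24) = 3076
D > 0 non-square ⇒ indefinite ⇒ periodic river

river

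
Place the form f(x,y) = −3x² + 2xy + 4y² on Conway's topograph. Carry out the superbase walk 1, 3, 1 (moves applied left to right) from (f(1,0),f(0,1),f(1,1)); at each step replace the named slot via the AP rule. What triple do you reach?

start (-3,4,3) = (f(1,0),f(0,1),f(1,1))
replace slot 1: 2·(4+3) − (-3) = 17 → (17,4,3)
replace slot 3: 2·(17+4) − 3 = 39 → (17,4,39)
replace slot 1: 2·(4+39) − 17 = 69 → (69,4,39)

69,4,39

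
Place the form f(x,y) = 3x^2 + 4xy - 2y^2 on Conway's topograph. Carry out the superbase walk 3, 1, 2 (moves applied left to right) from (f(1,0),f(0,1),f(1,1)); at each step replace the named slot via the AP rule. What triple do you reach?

start (3,-2,5) = (f(1,0),f(0,1),f(1,1))
replace slot 3: 2·(3+(-2)) − 5 = -3 → (3,-2,-3)
replace slot 1: 2·((-2)+(-3)) − 3 = -13 → (-13,-2,-3)
replace slot 2: 2·((-13)+(-3)) − (-2) = -30 → (-13,-30,-3)

-13,-30,-3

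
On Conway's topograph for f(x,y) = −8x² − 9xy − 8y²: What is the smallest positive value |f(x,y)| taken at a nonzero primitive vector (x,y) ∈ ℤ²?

translate: b→-7 (≡9 mod 16), so (8,9,8)→(8,-7,7)
flip: (8,-7,7)→(7,7,8)
reduced (well bottom): (7,7,8) with a≤c, −a<b≤a
well minimum |f| = |-7| = 7 (negative-definite)

7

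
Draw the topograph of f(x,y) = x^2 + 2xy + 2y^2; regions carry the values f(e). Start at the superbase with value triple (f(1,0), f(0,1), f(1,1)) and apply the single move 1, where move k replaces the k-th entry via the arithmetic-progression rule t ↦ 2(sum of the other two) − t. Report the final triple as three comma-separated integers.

start (1,2,5) = (f(1,0),f(0,1),f(1,1))
replace slot 1: 2·(2+5) − 1 = 13 → (13,2,5)

13,2,5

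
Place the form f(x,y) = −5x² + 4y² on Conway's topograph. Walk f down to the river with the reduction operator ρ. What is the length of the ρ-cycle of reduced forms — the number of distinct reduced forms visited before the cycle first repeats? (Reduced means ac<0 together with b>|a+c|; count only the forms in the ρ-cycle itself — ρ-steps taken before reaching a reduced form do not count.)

D = 80, ⌊√D⌋ = 8
descent: ρ → (4,8,-1)  [lands on river]
river: ρ → (-1,8,4)
ρ-cycle length = 2 (tail of 1 descent step not counted)

2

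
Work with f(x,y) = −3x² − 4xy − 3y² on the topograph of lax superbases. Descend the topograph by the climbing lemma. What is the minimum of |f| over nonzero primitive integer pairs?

translate: b→-2 (≡4 mod 6), so (3,4,3)→(3,-2,2)
flip: (3,-2,2)→(2,2,3)
reduced (well bottom): (2,2,3) with a≤c, −a<b≤a
well minimum |f| = |-2| = 2 (negative-definite)

2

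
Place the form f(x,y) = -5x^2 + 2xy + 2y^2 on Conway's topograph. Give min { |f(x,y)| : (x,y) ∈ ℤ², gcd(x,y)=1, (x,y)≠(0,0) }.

descent: ρ → (2,6,-1)  [lands on river]
river: ρ → (-1,6,2)
closes: descent 1, river 2
min |a| on river = 1

1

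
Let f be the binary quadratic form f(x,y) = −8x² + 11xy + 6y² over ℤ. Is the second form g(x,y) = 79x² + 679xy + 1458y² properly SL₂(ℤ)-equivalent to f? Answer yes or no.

D₁ = 313, D₂ = 313
river cycle of f (length 38): (6, 13, -6), (-6, 11, 8), (8, 5, -9), (-9, 13, 4), (4, 11, -12), (-12, 13, 3), (3, 17, -2), (-2, 15, 11), (11, 7, -6), (-6, 17, 1), … (28 more)
river cycle of g (length 38): (6, 13, -6), (-6, 11, 8), (8, 5, -9), (-9, 13, 4), (4, 11, -12), (-12, 13, 3), (3, 17, -2), (-2, 15, 11), (11, 7, -6), (-6, 17, 1), … (28 more)
cycles coincide ⇒ equivalent

yes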